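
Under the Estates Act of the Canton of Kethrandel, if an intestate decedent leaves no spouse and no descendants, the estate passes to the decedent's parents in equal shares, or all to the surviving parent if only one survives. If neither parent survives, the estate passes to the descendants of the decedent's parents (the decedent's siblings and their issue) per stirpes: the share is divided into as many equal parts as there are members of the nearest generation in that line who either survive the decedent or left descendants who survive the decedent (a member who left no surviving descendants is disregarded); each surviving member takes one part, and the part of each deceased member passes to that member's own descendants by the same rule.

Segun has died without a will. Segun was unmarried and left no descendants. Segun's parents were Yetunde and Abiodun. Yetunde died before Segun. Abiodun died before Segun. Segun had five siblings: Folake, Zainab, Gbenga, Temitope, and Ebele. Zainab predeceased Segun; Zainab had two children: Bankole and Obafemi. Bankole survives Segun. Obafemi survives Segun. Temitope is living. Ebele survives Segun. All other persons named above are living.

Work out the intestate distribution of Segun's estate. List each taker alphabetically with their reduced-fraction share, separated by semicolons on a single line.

Neither parent survives and there are no descendants, so the estate passes to Segun's siblings and their issue per stirpes.
The estate is divided into 5 equal shares of 1/5 among Folake, Zainab, Gbenga, Temitope, Ebele.
Folake is living and takes 1/5.
Zainab predeceased; the 1/5 allotted to Zainab's branch passes to Zainab's issue by representation.
The 1/5 is divided into 2 equal shares of 1/10 among Bankole, Obafemi.
Bankole is living and takes 1/10.
Obafemi is living and takes 1/10.
Gbenga is living and takes 1/5.
Temitope is living and takes 1/5.
Ebele is living and takes 1/5.

Bankole 1/10; Ebele 1/5; Folake 1/5; Gbenga 1/5; Obafemi 1/10; Temitope 1/5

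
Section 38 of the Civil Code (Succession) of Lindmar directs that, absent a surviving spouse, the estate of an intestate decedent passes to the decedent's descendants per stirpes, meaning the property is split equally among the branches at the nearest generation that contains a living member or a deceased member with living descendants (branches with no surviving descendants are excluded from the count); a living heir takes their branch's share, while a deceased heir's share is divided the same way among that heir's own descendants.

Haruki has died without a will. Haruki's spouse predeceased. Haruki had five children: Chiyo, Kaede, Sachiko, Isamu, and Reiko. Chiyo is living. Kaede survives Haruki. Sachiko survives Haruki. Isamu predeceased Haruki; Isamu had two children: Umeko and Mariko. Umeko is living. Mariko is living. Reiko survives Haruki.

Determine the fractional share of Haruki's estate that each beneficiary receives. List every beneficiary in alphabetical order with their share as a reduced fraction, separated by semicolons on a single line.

There is no surviving spouse, so the entire estate passes to Haruki's descendants per stirpes.
The estate is divided into 5 equal shares of 1/5 among Chiyo, Kaede, Sachiko, Isamu, Reiko.
Chiyo is living and takes 1/5.
Kaede is living and takes 1/5.
Sachiko is living and takes 1/5.
Isamu predeceased; the 1/5 allotted to Isamu's branch passes to Isamu's issue by representation.
The 1/5 is divided into 2 equal shares of 1/10 among Umeko, Mariko.
Umeko is living and takes 1/10.
Mariko is living and takes 1/10.
Reiko is living and takes 1/5.

Chiyo 1/5; Kaede 1/5; Mariko 1/10; Reiko 1/5; Sachiko 1/5; Umeko 1/10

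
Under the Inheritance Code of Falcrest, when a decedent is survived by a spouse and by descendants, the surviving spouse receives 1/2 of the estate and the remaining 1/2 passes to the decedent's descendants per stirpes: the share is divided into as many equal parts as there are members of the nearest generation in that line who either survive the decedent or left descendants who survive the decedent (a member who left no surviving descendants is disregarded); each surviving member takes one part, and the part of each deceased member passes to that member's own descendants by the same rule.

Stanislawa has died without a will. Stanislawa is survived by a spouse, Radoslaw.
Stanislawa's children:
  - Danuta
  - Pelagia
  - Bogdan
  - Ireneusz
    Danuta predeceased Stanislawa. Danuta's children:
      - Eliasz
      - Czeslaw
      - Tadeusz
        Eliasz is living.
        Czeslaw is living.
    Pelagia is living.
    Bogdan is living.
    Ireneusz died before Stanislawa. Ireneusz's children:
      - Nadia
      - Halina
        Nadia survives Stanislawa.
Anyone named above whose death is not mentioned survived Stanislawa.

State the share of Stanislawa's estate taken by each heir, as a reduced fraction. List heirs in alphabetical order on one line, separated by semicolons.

Bogdan 1/8; Czeslaw 1/24; Eliasz 1/24; Halina 1/16; Nadia 1/16; Pelagia 1/8; Radoslaw 1/2; Tadeusz 1/24

Radoslaw, as surviving spouse, takes 1/2.
The remaining 1/2 passes to Stanislawa's descendants per stirpes.
The 1/2 is divided into 4 equal shares of 1/8 among Danuta, Pelagia, Bogdan, Ireneusz.
Danuta predeceased; the 1/8 allotted to Danuta's branch passes to Danuta's issue by representation.
The 1/8 is divided into 3 equal shares of 1/24 among Eliasz, Czeslaw, Tadeusz.
Eliasz is living and takes 1/24.
Czeslaw is living and takes 1/24.
Tadeusz is living and takes 1/24.
Pelagia is living and takes 1/8.
Bogdan is living and takes 1/8.
Ireneusz predeceased; the 1/8 allotted to Ireneusz's branch passes to Ireneusz's issue by representation.
The 1/8 is divided into 2 equal shares of 1/16 among Nadia, Halina.
Nadia is living and takes 1/16.
Halina is living and takes 1/16.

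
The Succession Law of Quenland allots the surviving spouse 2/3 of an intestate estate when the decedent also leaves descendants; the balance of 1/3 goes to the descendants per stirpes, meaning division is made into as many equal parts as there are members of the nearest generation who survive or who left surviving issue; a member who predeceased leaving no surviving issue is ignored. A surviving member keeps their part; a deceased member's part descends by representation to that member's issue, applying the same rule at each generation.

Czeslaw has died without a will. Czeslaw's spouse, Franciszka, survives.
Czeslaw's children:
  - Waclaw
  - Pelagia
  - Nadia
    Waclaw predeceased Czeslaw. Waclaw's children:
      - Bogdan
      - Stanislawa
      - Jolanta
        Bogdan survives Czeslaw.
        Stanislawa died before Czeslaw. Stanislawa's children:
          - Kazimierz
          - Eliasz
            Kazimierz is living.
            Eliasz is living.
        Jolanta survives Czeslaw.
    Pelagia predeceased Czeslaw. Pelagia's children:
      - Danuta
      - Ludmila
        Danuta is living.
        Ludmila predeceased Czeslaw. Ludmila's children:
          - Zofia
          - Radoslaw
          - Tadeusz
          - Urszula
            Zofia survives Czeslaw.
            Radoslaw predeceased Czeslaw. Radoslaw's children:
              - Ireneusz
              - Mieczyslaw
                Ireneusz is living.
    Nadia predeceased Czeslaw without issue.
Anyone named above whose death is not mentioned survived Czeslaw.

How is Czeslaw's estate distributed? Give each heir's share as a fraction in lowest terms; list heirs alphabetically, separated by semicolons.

Franciszka, as surviving spouse, takes 2/3.
The remaining 1/3 passes to Czeslaw's descendants per stirpes.
Nadia left no surviving issue, so that branch lapses and is disregarded.
The 1/3 is divided into 2 equal shares of 1/6 among Waclaw, Pelagia.
Waclaw predeceased; the 1/6 allotted to Waclaw's branch passes to Waclaw's issue by representation.
The 1/6 is divided into 3 equal shares of 1/18 among Bogdan, Stanislawa, Jolanta.
Bogdan is living and takes 1/18.
Stanislawa predeceased; the 1/18 allotted to Stanislawa's branch passes to Stanislawa's issue by representation.
The 1/18 is divided into 2 equal shares of 1/36 among Kazimierz, Eliasz.
Kazimierz is living and takes 1/36.
Eliasz is living and takes 1/36.
Jolanta is living and takes 1/18.
Pelagia predeceased; the 1/6 allotted to Pelagia's branch passes to Pelagia's issue by representation.
The 1/6 is divided into 2 equal shares of 1/12 among Danuta, Ludmila.
Danuta is living and takes 1/12.
Ludmila predeceased; the 1/12 allotted to Ludmila's branch passes to Ludmila's issue by representation.
The 1/12 is divided into 4 equal shares of 1/48 among Zofia, Radoslaw, Tadeusz, Urszula.
Zofia is living and takes 1/48.
Radoslaw predeceased; the 1/48 allotted to Radoslaw's branch passes to Radoslaw's issue by representation.
The 1/48 is divided into 2 equal shares of 1/96 among Ireneusz, Mieczyslaw.
Ireneusz is living and takes 1/96.
Mieczyslaw is living and takes 1/96.
Tadeusz is living and takes 1/48.
Urszula is living and takes 1/48.

Bogdan 1/18; Danuta 1/12; Eliasz 1/36; Franciszka 2/3; Ireneusz 1/96; Jolanta 1/18; Kazimierz 1/36; Mieczyslaw 1/96; Tadeusz 1/48; Urszula 1/48; Zofia 1/48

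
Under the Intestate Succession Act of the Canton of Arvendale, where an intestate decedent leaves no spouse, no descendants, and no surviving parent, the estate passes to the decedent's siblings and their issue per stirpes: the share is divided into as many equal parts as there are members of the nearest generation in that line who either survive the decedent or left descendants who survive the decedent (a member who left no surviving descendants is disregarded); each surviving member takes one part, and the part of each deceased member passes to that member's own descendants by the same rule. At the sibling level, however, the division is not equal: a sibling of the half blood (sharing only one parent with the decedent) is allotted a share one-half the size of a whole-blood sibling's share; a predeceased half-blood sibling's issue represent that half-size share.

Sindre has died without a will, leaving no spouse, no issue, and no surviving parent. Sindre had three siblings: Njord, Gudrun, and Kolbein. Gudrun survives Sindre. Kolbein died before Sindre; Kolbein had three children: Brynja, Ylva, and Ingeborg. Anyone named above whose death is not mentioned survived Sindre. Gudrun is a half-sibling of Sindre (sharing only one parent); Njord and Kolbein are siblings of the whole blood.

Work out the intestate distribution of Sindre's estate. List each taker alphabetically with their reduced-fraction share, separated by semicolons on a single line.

No spouse, descendants, or parent survives, so the estate passes to Sindre's siblings per stirpes.
Half-blood siblings count for one-half the weight of whole-blood siblings at the initial division.
Dividing 1 in proportion to weights (total weight 5/2): Njord (weight 1) → 2/5; Gudrun (weight 1/2) → 1/5; Kolbein (weight 1) → 2/5.
Njord is living and takes 2/5.
Gudrun is living and takes 1/5.
Kolbein predeceased; the 2/5 allotted to Kolbein's branch passes to Kolbein's issue by representation.
The 2/5 is divided into 3 equal shares of 2/15 among Brynja, Ylva, Ingeborg.
Brynja is living and takes 2/15.
Ylva is living and takes 2/15.
Ingeborg is living and takes 2/15.

Brynja 2/15; Gudrun 1/5; Ingeborg 2/15; Njord 2/5; Ylva 2/15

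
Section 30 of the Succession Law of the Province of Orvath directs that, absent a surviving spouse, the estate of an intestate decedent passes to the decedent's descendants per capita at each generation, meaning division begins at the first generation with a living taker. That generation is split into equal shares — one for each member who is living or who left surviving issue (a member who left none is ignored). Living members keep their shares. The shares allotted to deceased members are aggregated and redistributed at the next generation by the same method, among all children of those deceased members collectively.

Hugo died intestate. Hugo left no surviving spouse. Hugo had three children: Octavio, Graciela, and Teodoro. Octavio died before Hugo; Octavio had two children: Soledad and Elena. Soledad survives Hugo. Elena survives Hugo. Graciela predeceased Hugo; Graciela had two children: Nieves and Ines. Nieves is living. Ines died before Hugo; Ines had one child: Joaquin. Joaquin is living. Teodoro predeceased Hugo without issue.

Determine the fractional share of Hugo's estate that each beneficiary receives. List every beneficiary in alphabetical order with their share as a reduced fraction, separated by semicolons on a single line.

There is no surviving spouse, so the entire estate passes to Hugo's descendants per capita at each generation.
No one at generation 1 (Octavio, Graciela) is living; moving to the next generation.
At generation 2 (Soledad, Elena, Nieves, Ines) there are 4 shares of (1)/4 = 1/4 each.
Living: Soledad, Elena, and Nieves — each takes 1/4.
Deceased: Ines. That 1/4 share is carried to generation 3.
At generation 3 (Joaquin) there are 1 shares of (1/4)/1 = 1/4 each.
Living: Joaquin — each takes 1/4.

Elena 1/4; Joaquin 1/4; Nieves 1/4; Soledad 1/4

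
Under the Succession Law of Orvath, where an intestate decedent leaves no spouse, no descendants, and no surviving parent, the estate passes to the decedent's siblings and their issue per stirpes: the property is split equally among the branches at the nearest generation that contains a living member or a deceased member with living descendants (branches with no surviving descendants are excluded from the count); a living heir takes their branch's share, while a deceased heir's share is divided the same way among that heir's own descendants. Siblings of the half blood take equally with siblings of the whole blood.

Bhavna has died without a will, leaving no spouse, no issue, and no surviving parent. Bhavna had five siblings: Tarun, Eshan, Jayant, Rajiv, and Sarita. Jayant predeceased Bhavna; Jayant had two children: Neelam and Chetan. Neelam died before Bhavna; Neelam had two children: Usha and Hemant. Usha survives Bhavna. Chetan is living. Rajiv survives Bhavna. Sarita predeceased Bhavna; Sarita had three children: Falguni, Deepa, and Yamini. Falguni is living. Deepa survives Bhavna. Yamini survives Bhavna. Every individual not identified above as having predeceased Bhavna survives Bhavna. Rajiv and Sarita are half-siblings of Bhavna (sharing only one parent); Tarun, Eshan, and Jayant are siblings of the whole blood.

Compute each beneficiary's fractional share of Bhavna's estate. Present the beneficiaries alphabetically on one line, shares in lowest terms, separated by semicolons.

No spouse, descendants, or parent survives, so the estate passes to Bhavna's siblings per stirpes.
Half-blood and whole-blood siblings take equally under the stated rule.
The estate is divided into 5 equal shares of 1/5 among Tarun, Eshan, Jayant, Rajiv, Sarita.
Tarun is living and takes 1/5.
Eshan is living and takes 1/5.
Jayant predeceased; the 1/5 allotted to Jayant's branch passes to Jayant's issue by representation.
The 1/5 is divided into 2 equal shares of 1/10 among Neelam, Chetan.
Neelam predeceased; the 1/10 allotted to Neelam's branch passes to Neelam's issue by representation.
The 1/10 is divided into 2 equal shares of 1/20 among Usha, Hemant.
Usha is living and takes 1/20.
Hemant is living and takes 1/20.
Chetan is living and takes 1/10.
Rajiv is living and takes 1/5.
Sarita predeceased; the 1/5 allotted to Sarita's branch passes to Sarita's issue by representation.
The 1/5 is divided into 3 equal shares of 1/15 among Falguni, Deepa, Yamini.
Falguni is living and takes 1/15.
Deepa is living and takes 1/15.
Yamini is living and takes 1/15.

Chetan 1/10; Deepa 1/15; Eshan 1/5; Falguni 1/15; Hemant 1/20; Rajiv 1/5; Tarun 1/5; Usha 1/20; Yamini 1/15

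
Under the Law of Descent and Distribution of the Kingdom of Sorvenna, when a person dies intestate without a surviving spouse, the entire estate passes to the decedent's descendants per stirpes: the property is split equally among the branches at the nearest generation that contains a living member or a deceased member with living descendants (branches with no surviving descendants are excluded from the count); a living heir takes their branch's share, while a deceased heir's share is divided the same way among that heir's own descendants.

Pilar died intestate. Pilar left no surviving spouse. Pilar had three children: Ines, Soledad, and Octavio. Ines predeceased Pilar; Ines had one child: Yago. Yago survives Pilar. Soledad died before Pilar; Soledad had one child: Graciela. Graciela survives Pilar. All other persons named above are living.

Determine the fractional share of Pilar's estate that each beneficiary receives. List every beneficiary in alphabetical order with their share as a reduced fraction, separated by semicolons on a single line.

There is no surviving spouse, so the entire estate passes to Pilar's descendants per stirpes.
The estate is divided into 3 equal shares of 1/3 among Ines, Soledad, Octavio.
Ines predeceased; the 1/3 allotted to Ines's branch passes to Ines's issue by representation.
Yago is the sole taker at this level and receives the full 1/3.
Soledad predeceased; the 1/3 allotted to Soledad's branch passes to Soledad's issue by representation.
Graciela is the sole taker at this level and receives the full 1/3.
Octavio is living and takes 1/3.

Graciela 1/3; Octavio 1/3; Yago 1/3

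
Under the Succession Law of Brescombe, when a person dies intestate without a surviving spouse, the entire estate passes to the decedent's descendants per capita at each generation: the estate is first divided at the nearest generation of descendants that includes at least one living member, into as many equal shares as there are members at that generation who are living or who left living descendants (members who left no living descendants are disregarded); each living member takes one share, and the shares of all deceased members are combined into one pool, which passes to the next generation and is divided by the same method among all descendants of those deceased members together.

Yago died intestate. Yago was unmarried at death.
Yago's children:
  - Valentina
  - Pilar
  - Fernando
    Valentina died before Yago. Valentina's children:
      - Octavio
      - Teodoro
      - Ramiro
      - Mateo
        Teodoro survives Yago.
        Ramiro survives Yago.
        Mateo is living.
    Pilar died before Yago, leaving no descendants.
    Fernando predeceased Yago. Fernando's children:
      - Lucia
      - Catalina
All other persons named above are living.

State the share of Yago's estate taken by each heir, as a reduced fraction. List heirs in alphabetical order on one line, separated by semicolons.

There is no surviving spouse, so the entire estate passes to Yago's descendants per capita at each generation.
No one at generation 1 (Valentina, Fernando) is living; moving to the next generation.
At generation 2 (Octavio, Teodoro, Ramiro, Mateo, Lucia, Catalina) there are 6 shares of (1)/6 = 1/6 each.
Living: Octavio, Teodoro, Ramiro, Mateo, Lucia, and Catalina — each takes 1/6.

Catalina 1/6; Lucia 1/6; Mateo 1/6; Octavio 1/6; Ramiro 1/6; Teodoro 1/6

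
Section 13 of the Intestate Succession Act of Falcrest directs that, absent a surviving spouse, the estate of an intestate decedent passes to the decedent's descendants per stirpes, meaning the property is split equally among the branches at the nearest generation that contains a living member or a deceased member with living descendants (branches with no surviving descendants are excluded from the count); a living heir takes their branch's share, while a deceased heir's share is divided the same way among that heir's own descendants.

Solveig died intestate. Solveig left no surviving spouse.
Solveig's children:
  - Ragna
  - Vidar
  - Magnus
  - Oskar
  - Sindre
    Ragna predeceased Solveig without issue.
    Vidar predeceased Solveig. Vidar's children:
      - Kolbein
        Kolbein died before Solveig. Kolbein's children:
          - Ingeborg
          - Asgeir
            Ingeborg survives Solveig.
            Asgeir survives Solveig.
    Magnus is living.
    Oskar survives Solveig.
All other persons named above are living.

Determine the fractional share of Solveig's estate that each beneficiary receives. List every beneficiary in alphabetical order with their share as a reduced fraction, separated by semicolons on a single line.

Asgeir 1/8; Ingeborg 1/8; Magnus 1/4; Oskar 1/4; Sindre 1/4

There is no surviving spouse, so the entire estate passes to Solveig's descendants per stirpes.
Ragna left no surviving issue, so that branch lapses and is disregarded.
The estate is divided into 4 equal shares of 1/4 among Vidar, Magnus, Oskar, Sindre.
Vidar predeceased; the 1/4 allotted to Vidar's branch passes to Vidar's issue by representation.
Kolbein's line is the sole branch at this level, so the full 1/4 passes to Kolbein's issue by representation.
The 1/4 is divided into 2 equal shares of 1/8 among Ingeborg, Asgeir.
Ingeborg is living and takes 1/8.
Asgeir is living and takes 1/8.
Magnus is living and takes 1/4.
Oskar is living and takes 1/4.
Sindre is living and takes 1/4.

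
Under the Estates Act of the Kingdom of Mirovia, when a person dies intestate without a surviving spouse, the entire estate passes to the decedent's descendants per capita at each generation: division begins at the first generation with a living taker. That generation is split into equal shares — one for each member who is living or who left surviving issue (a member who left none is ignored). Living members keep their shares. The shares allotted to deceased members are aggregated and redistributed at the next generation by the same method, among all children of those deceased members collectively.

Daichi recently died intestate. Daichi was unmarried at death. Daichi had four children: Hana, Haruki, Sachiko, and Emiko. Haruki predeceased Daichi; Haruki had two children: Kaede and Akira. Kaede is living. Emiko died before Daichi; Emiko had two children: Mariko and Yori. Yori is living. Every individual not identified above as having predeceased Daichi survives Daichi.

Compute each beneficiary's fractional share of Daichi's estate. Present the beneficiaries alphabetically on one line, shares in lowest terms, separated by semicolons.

Akira 1/8; Hana 1/4; Kaede 1/8; Mariko 1/8; Sachiko 1/4; Yori 1/8

There is no surviving spouse, so the entire estate passes to Daichi's descendants per capita at each generation.
At generation 1 (Hana, Haruki, Sachiko, Emiko) there are 4 shares of (1)/4 = 1/4 each.
Living: Hana and Sachiko — each takes 1/4.
Deceased: Haruki and Emiko. Their combined 1/2 is pooled and carried to generation 2.
At generation 2 (Kaede, Akira, Mariko, Yori) there are 4 shares of (1/2)/4 = 1/8 each.
Living: Kaede, Akira, Mariko, and Yori — each takes 1/8.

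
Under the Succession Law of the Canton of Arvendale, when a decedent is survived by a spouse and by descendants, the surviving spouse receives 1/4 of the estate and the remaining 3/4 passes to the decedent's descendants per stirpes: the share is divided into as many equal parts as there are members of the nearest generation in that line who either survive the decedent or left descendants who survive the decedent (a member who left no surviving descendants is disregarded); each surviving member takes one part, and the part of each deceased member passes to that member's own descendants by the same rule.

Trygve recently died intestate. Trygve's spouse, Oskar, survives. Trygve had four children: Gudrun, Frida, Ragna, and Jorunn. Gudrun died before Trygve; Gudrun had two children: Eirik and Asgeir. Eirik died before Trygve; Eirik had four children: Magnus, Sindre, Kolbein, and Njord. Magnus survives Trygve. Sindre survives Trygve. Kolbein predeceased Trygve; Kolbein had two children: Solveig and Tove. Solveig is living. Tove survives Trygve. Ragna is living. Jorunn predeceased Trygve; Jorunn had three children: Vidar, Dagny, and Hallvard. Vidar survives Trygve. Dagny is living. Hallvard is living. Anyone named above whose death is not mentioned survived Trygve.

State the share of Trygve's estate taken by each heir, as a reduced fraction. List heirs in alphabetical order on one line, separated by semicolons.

Oskar, as surviving spouse, takes 1/4.
The remaining 3/4 passes to Trygve's descendants per stirpes.
The 3/4 is divided into 4 equal shares of 3/16 among Gudrun, Frida, Ragna, Jorunn.
Gudrun predeceased; the 3/16 allotted to Gudrun's branch passes to Gudrun's issue by representation.
The 3/16 is divided into 2 equal shares of 3/32 among Eirik, Asgeir.
Eirik predeceased; the 3/32 allotted to Eirik's branch passes to Eirik's issue by representation.
The 3/32 is divided into 4 equal shares of 3/128 among Magnus, Sindre, Kolbein, Njord.
Magnus is living and takes 3/128.
Sindre is living and takes 3/128.
Kolbein predeceased; the 3/128 allotted to Kolbein's branch passes to Kolbein's issue by representation.
The 3/128 is divided into 2 equal shares of 3/256 among Solveig, Tove.
Solveig is living and takes 3/256.
Tove is living and takes 3/256.
Njord is living and takes 3/128.
Asgeir is living and takes 3/32.
Frida is living and takes 3/16.
Ragna is living and takes 3/16.
Jorunn predeceased; the 3/16 allotted to Jorunn's branch passes to Jorunn's issue by representation.
The 3/16 is divided into 3 equal shares of 1/16 among Vidar, Dagny, Hallvard.
Vidar is living and takes 1/16.
Dagny is living and takes 1/16.
Hallvard is living and takes 1/16.

Asgeir 3/32; Dagny 1/16; Frida 3/16; Hallvard 1/16; Magnus 3/128; Njord 3/128; Oskar 1/4; Ragna 3/16; Sindre 3/128; Solveig 3/256; Tove 3/256; Vidar 1/16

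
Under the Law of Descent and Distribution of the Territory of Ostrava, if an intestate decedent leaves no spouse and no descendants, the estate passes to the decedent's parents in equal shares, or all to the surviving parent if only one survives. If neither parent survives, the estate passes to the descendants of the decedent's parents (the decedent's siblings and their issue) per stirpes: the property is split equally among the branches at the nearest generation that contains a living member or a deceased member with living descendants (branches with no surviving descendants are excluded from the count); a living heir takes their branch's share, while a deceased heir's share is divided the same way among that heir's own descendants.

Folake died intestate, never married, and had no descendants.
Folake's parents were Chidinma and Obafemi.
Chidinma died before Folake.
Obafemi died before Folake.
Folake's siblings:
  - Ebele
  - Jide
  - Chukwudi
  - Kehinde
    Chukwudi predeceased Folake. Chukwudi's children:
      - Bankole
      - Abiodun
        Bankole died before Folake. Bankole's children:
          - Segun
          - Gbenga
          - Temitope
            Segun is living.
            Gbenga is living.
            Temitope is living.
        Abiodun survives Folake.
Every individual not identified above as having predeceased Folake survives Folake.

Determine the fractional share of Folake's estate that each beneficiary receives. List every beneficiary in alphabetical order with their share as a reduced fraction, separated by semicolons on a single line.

Abiodun 1/8; Ebele 1/4; Gbenga 1/24; Jide 1/4; Kehinde 1/4; Segun 1/24; Temitope 1/24

Neither parent survives and there are no descendants, so the estate passes to Folake's siblings and their issue per stirpes.
The estate is divided into 4 equal shares of 1/4 among Ebele, Jide, Chukwudi, Kehinde.
Ebele is living and takes 1/4.
Jide is living and takes 1/4.
Chukwudi predeceased; the 1/4 allotted to Chukwudi's branch passes to Chukwudi's issue by representation.
The 1/4 is divided into 2 equal shares of 1/8 among Bankole, Abiodun.
Bankole predeceased; the 1/8 allotted to Bankole's branch passes to Bankole's issue by representation.
The 1/8 is divided into 3 equal shares of 1/24 among Segun, Gbenga, Temitope.
Segun is living and takes 1/24.
Gbenga is living and takes 1/24.
Temitope is living and takes 1/24.
Abiodun is living and takes 1/8.
Kehinde is living and takes 1/4.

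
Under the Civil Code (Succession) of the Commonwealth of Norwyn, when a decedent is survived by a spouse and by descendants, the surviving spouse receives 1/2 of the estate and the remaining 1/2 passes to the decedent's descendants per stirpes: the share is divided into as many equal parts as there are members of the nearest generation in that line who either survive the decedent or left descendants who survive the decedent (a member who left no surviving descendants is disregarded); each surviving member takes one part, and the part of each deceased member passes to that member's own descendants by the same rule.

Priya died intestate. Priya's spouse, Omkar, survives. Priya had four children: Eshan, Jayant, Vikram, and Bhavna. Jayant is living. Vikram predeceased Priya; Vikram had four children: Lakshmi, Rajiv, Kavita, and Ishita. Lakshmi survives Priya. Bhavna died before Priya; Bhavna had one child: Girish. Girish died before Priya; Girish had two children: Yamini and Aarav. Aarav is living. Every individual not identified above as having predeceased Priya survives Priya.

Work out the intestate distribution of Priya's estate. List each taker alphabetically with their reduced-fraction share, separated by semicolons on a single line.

Omkar, as surviving spouse, takes 1/2.
The remaining 1/2 passes to Priya's descendants per stirpes.
The 1/2 is divided into 4 equal shares of 1/8 among Eshan, Jayant, Vikram, Bhavna.
Eshan is living and takes 1/8.
Jayant is living and takes 1/8.
Vikram predeceased; the 1/8 allotted to Vikram's branch passes to Vikram's issue by representation.
The 1/8 is divided into 4 equal shares of 1/32 among Lakshmi, Rajiv, Kavita, Ishita.
Lakshmi is living and takes 1/32.
Rajiv is living and takes 1/32.
Kavita is living and takes 1/32.
Ishita is living and takes 1/32.
Bhavna predeceased; the 1/8 allotted to Bhavna's branch passes to Bhavna's issue by representation.
Girish's line is the sole branch at this level, so the full 1/8 passes to Girish's issue by representation.
The 1/8 is divided into 2 equal shares of 1/16 among Yamini, Aarav.
Yamini is living and takes 1/16.
Aarav is living and takes 1/16.

Aarav 1/16; Eshan 1/8; Ishita 1/32; Jayant 1/8; Kavita 1/32; Lakshmi 1/32; Omkar 1/2; Rajiv 1/32; Yamini 1/16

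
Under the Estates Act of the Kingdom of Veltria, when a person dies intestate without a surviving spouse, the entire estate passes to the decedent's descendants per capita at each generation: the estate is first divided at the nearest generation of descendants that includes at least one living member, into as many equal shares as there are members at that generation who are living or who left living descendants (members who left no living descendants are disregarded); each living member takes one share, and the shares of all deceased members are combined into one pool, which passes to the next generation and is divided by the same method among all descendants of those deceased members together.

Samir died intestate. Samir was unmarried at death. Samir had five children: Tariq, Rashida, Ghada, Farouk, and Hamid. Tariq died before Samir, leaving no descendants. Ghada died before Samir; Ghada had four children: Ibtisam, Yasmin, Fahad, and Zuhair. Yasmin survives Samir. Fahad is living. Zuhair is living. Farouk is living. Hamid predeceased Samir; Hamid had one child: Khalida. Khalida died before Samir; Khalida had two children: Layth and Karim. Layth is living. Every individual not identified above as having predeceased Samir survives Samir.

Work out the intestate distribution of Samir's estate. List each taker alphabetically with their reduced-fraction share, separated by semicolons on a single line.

There is no surviving spouse, so the entire estate passes to Samir's descendants per capita at each generation.
At generation 1 (Rashida, Ghada, Farouk, Hamid) there are 4 shares of (1)/4 = 1/4 each.
Living: Rashida and Farouk — each takes 1/4.
Deceased: Ghada and Hamid. Their combined 1/2 is pooled and carried to generation 2.
At generation 2 (Ibtisam, Yasmin, Fahad, Zuhair, Khalida) there are 5 shares of (1/2)/5 = 1/10 each.
Living: Ibtisam, Yasmin, Fahad, and Zuhair — each takes 1/10.
Deceased: Khalida. That 1/10 share is carried to generation 3.
At generation 3 (Layth, Karim) there are 2 shares of (1/10)/2 = 1/20 each.
Living: Layth and Karim — each takes 1/20.

Fahad 1/10; Farouk 1/4; Ibtisam 1/10; Karim 1/20; Layth 1/20; Rashida 1/4; Yasmin 1/10; Zuhair 1/10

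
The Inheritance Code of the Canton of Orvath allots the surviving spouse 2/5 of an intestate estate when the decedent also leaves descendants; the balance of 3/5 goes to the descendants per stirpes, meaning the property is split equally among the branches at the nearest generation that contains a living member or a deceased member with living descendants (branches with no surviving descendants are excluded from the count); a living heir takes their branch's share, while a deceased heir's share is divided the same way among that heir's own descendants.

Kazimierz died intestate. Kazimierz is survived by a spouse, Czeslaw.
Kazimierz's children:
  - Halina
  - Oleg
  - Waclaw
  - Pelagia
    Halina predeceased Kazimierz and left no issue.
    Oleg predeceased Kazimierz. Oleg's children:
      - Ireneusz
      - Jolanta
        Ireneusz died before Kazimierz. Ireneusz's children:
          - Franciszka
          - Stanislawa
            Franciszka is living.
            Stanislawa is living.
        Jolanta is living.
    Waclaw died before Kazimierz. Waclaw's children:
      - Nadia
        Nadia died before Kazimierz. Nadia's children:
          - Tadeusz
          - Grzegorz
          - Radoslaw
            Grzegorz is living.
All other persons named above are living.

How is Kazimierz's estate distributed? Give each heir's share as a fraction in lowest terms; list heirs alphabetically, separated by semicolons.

Czeslaw 2/5; Franciszka 1/20; Grzegorz 1/15; Jolanta 1/10; Pelagia 1/5; Radoslaw 1/15; Stanislawa 1/20; Tadeusz 1/15

Czeslaw, as surviving spouse, takes 2/5.
The remaining 3/5 passes to Kazimierz's descendants per stirpes.
Halina left no surviving issue, so that branch lapses and is disregarded.
The 3/5 is divided into 3 equal shares of 1/5 among Oleg, Waclaw, Pelagia.
Oleg predeceased; the 1/5 allotted to Oleg's branch passes to Oleg's issue by representation.
The 1/5 is divided into 2 equal shares of 1/10 among Ireneusz, Jolanta.
Ireneusz predeceased; the 1/10 allotted to Ireneusz's branch passes to Ireneusz's issue by representation.
The 1/10 is divided into 2 equal shares of 1/20 among Franciszka, Stanislawa.
Franciszka is living and takes 1/20.
Stanislawa is living and takes 1/20.
Jolanta is living and takes 1/10.
Waclaw predeceased; the 1/5 allotted to Waclaw's branch passes to Waclaw's issue by representation.
Nadia's line is the sole branch at this level, so the full 1/5 passes to Nadia's issue by representation.
The 1/5 is divided into 3 equal shares of 1/15 among Tadeusz, Grzegorz, Radoslaw.
Tadeusz is living and takes 1/15.
Grzegorz is living and takes 1/15.
Radoslaw is living and takes 1/15.
Pelagia is living and takes 1/5.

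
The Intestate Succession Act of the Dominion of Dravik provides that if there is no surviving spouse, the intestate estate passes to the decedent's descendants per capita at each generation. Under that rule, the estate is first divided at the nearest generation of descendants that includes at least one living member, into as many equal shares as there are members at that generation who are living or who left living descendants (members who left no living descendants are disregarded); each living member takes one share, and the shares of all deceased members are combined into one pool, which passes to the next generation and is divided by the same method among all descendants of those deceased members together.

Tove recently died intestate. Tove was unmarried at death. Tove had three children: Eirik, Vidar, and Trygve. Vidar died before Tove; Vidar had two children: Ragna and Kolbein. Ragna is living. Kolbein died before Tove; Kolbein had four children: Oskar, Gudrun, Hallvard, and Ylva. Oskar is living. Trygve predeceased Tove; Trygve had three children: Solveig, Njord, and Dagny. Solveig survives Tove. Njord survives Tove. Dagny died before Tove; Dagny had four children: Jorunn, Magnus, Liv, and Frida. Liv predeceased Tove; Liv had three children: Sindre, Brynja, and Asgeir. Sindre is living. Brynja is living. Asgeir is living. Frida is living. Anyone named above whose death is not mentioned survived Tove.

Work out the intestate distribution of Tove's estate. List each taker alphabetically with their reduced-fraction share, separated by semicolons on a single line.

Asgeir 1/90; Brynja 1/90; Eirik 1/3; Frida 1/30; Gudrun 1/30; Hallvard 1/30; Jorunn 1/30; Magnus 1/30; Njord 2/15; Oskar 1/30; Ragna 2/15; Sindre 1/90; Solveig 2/15; Ylva 1/30

There is no surviving spouse, so the entire estate passes to Tove's descendants per capita at each generation.
At generation 1 (Eirik, Vidar, Trygve) there are 3 shares of (1)/3 = 1/3 each.
Living: Eirik — each takes 1/3.
Deceased: Vidar and Trygve. Their combined 2/3 is pooled and carried to generation 2.
At generation 2 (Ragna, Kolbein, Solveig, Njord, Dagny) there are 5 shares of (2/3)/5 = 2/15 each.
Living: Ragna, Solveig, and Njord — each takes 2/15.
Deceased: Kolbein and Dagny. Their combined 4/15 is pooled and carried to generation 3.
At generation 3 (Oskar, Gudrun, Hallvard, Ylva, Jorunn, Magnus, Liv, Frida) there are 8 shares of (4/15)/8 = 1/30 each.
Living: Oskar, Gudrun, Hallvard, Ylva, Jorunn, Magnus, and Frida — each takes 1/30.
Deceased: Liv. That 1/30 share is carried to generation 4.
At generation 4 (Sindre, Brynja, Asgeir) there are 3 shares of (1/30)/3 = 1/90 each.
Living: Sindre, Brynja, and Asgeir — each takes 1/90.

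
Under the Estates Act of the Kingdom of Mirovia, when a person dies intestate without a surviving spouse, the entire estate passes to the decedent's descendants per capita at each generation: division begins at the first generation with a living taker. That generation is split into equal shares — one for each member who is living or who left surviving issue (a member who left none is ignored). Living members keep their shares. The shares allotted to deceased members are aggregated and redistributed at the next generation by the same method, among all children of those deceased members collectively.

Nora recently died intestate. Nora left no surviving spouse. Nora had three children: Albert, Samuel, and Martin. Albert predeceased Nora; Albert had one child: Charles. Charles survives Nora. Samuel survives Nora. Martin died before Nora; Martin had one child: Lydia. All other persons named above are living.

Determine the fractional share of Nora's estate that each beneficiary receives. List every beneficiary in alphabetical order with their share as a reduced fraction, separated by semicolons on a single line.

Charles 1/3; Lydia 1/3; Samuel 1/3

There is no surviving spouse, so the entire estate passes to Nora's descendants per capita at each generation.
At generation 1 (Albert, Samuel, Martin) there are 3 shares of (1)/3 = 1/3 each.
Living: Samuel — each takes 1/3.
Deceased: Albert and Martin. Their combined 2/3 is pooled and carried to generation 2.
At generation 2 (Charles, Lydia) there are 2 shares of (2/3)/2 = 1/3 each.
Living: Charles and Lydia — each takes 1/3.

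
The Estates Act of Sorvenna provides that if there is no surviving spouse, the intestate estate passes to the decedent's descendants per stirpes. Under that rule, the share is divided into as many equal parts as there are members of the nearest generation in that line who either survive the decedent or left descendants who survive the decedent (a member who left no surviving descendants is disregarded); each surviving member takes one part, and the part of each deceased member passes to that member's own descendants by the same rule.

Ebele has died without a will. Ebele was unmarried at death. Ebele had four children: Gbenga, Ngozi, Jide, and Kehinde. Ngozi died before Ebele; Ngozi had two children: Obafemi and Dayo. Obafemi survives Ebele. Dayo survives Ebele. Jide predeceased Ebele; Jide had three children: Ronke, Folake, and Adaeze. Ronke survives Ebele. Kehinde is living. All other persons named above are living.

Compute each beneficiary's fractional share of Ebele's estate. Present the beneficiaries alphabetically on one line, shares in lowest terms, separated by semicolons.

There is no surviving spouse, so the entire estate passes to Ebele's descendants per stirpes.
The estate is divided into 4 equal shares of 1/4 among Gbenga, Ngozi, Jide, Kehinde.
Gbenga is living and takes 1/4.
Ngozi predeceased; the 1/4 allotted to Ngozi's branch passes to Ngozi's issue by representation.
The 1/4 is divided into 2 equal shares of 1/8 among Obafemi, Dayo.
Obafemi is living and takes 1/8.
Dayo is living and takes 1/8.
Jide predeceased; the 1/4 allotted to Jide's branch passes to Jide's issue by representation.
The 1/4 is divided into 3 equal shares of 1/12 among Ronke, Folake, Adaeze.
Ronke is living and takes 1/12.
Folake is living and takes 1/12.
Adaeze is living and takes 1/12.
Kehinde is living and takes 1/4.

Adaeze 1/12; Dayo 1/8; Folake 1/12; Gbenga 1/4; Kehinde 1/4; Obafemi 1/8; Ronke 1/12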